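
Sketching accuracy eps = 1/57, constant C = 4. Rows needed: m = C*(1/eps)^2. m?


1/eps = 57.
(1/eps)^2 = 3249.
m = 4*3249 = 12996.

12996


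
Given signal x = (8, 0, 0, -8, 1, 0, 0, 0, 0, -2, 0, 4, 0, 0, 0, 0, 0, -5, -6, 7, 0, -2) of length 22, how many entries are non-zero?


Non-zero positions: [0, 3, 4, 9, 11, 17, 18, 19, 21].
Sparsity = 9.

9


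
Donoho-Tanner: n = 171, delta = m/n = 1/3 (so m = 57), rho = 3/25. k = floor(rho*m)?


m = 1/3*171 = 57.
rho = 3/25.
rho*m = 3/25*57 = 6.84.
k = floor(6.84) = 6.

6


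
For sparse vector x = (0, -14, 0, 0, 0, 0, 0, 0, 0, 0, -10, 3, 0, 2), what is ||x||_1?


Non-zero entries: [(1, -14), (10, -10), (11, 3), (13, 2)]
Absolute values: [14, 10, 3, 2]
||x||_1 = sum = 29.

29


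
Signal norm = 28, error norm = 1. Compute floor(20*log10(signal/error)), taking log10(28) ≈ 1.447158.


||x||/||e|| = 28/1 = 28.
log10(28) ≈ 1.447158.
20*log10(||x||/||e||) ≈ 20*1.447158 = 28.94316.
floor(28.94316) = 28.

28


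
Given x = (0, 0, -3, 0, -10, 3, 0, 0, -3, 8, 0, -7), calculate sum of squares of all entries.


Non-zero entries: [(2, -3), (4, -10), (5, 3), (8, -3), (9, 8), (11, -7)]
Squares: [9, 100, 9, 9, 64, 49]
||x||_2^2 = sum = 240.

240


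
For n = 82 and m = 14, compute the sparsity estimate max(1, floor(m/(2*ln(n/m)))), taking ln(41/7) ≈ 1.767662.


n/m = 82/14 = 41/7.
ln(n/m) ≈ 1.767662.
2*ln(n/m) ≈ 3.535324.
m/(2*ln(n/m)) ≈ 14/3.535324 ≈ 3.96.
floor = 3.
k_max = max(1, 3) = 3.

3


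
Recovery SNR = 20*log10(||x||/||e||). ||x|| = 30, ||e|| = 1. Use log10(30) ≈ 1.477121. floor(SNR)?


||x||/||e|| = 30/1 = 30.
log10(30) ≈ 1.477121.
20*log10(||x||/||e||) ≈ 20*1.477121 = 29.54242.
floor(29.54242) = 29.

29


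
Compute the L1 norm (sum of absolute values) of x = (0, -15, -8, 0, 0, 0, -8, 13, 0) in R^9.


Non-zero entries: [(1, -15), (2, -8), (6, -8), (7, 13)]
Absolute values: [15, 8, 8, 13]
||x||_1 = sum = 44.

44


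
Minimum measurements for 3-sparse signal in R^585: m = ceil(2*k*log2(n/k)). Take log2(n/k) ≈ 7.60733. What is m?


log2(n/k) = log2(585/3) ≈ 7.60733.
2*k*log2(n/k) ≈ 2*3*7.60733 = 45.64398.
m = ceil(45.64398) = 46.

46


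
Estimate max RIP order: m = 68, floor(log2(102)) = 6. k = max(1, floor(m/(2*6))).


floor(log2(102)) = 6.
2*6 = 12.
m/(2*floor(log2(n))) = 68/12 ≈ 5.6667.
floor = 5.
k = max(1, 5) = 5.

5


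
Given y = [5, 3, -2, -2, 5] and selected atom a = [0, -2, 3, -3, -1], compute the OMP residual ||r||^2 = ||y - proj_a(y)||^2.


a^T a = 23.
a^T y = -11.
coeff = -11/23 = -11/23.
||r||^2 = 1420/23.

1420/23


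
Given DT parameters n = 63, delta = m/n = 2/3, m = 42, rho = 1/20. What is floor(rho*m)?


m = 2/3*63 = 42.
rho = 1/20.
rho*m = 1/20*42 = 2.1.
k = floor(2.1) = 2.

2


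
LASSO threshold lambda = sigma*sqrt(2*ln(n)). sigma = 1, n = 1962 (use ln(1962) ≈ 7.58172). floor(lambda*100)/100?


ln(1962) ≈ 7.58172.
2*ln(n) ≈ 15.16344.
sqrt(2*ln(n)) ≈ sqrt(15.16344) ≈ 3.894026.
lambda ≈ 1*3.894026 = 3.894026.
floor(lambda*100)/100 = 3.89.

3.89


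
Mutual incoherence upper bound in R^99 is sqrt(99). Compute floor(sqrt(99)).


9^2 = 81 <= 99 < 100 = 10^2, so 9 <= sqrt(99) < 10.
floor(sqrt(99)) = 9.

9


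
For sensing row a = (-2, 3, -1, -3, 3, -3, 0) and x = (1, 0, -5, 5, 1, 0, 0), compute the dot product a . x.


Non-zero terms: ['-2*1', '-1*-5', '-3*5', '3*1']
Products: [-2, 5, -15, 3]
y = sum = -9.

-9


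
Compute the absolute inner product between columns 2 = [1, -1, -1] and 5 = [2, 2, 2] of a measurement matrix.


Inner product: 1*2 + -1*2 + -1*2
Products: [2, -2, -2]
Sum = -2.
|dot| = 2.

2


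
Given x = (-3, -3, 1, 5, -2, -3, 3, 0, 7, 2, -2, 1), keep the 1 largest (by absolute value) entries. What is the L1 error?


Sorted |x_i| descending: [7, 5, 3, 3, 3, 3, 2, 2, 2, 1, 1, 0]
Keep top 1: [7]
Tail entries: [5, 3, 3, 3, 3, 2, 2, 2, 1, 1, 0]
L1 error = sum of tail = 25.

25


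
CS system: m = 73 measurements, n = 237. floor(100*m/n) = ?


100*m/n = 100*73/237 ≈ 30.8017.
floor = 30.

30


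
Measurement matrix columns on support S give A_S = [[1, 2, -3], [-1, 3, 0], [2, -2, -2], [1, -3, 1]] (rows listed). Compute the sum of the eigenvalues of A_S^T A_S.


Sum of eigenvalues of A_S^T A_S = trace(A_S^T A_S) = sum of squared column norms of A_S.
A_S^T A_S diagonal: [7, 26, 14].
trace = 7 + 26 + 14 = 47.

47


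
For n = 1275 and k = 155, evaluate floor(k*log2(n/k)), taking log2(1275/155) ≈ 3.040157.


log2(n/k) = log2(1275/155) ≈ 3.040157.
k*log2(n/k) ≈ 155*3.040157 = 471.224335.
floor(471.224335) = 471.

471


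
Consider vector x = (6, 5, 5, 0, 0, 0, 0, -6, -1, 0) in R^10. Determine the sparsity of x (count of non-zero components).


Non-zero positions: [0, 1, 2, 7, 8].
Sparsity = 5.

5


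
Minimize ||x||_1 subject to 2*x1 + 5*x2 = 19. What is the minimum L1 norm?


Axis intercepts:
  x1 = 19/2, x2 = 0: L1 = 19/2
  x1 = 0, x2 = 19/5: L1 = 19/5
x* = (0, 19/5)
||x*||_1 = 19/5.

19/5


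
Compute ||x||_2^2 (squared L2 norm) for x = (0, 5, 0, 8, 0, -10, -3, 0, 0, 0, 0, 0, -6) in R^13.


Non-zero entries: [(1, 5), (3, 8), (5, -10), (6, -3), (12, -6)]
Squares: [25, 64, 100, 9, 36]
||x||_2^2 = sum = 234.

234


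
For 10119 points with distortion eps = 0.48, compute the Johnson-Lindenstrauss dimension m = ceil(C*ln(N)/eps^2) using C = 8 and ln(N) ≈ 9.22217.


ln(10119) ≈ 9.22217.
eps^2 = 0.48^2 = 0.2304.
C*ln(N)/eps^2 ≈ 8*9.22217/0.2304 ≈ 320.2142.
m = ceil(320.2142) = 321.

321


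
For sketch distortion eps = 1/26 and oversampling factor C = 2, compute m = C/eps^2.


1/eps = 26.
(1/eps)^2 = 676.
m = 2*676 = 1352.

1352


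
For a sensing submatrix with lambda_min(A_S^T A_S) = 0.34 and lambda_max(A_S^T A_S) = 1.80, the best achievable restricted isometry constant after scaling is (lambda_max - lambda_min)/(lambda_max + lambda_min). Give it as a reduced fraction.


lambda_max - lambda_min = 1.80 - 0.34 = 1.46.
lambda_max + lambda_min = 1.80 + 0.34 = 2.14.
delta = 1.46/2.14 = 146/214 = 73/107.

73/107


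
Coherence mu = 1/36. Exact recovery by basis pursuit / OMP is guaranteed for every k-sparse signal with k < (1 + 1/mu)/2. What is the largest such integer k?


1/mu = 36.
1 + 1/mu = 37.
(1 + 1/mu)/2 = 18.5 is not an integer, so k_max = floor(18.5) = 18.

18


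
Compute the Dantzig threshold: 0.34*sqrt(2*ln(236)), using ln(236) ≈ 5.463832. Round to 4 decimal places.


ln(236) ≈ 5.463832.
2*ln(n) ≈ 10.927664.
sqrt(2*ln(n)) ≈ sqrt(10.927664) ≈ 3.305702.
threshold ≈ 0.34*3.305702 = 1.12393868 ≈ 1.1239.

1.1239


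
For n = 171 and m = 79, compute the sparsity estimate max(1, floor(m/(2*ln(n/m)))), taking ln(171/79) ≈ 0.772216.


n/m = 171/79.
ln(n/m) ≈ 0.772216.
2*ln(n/m) ≈ 1.544432.
m/(2*ln(n/m)) ≈ 79/1.544432 ≈ 51.1515.
floor = 51.
k_max = max(1, 51) = 51.

51


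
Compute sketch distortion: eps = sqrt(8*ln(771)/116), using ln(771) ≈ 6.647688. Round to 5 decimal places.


ln(771) ≈ 6.647688.
8*ln(N)/m ≈ 8*6.647688/116 ≈ 0.45846124.
eps = sqrt(0.45846124) ≈ 0.6770977 ≈ 0.67710.

0.67710


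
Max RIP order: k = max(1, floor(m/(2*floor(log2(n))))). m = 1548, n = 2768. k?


floor(log2(2768)) = 11.
2*11 = 22.
m/(2*floor(log2(n))) = 1548/22 ≈ 70.3636.
floor = 70.
k = max(1, 70) = 70.

70


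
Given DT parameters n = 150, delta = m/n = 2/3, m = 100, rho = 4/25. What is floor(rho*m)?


m = 2/3*150 = 100.
rho = 4/25.
rho*m = 4/25*100 = 16.
k = floor(16) = 16.

16


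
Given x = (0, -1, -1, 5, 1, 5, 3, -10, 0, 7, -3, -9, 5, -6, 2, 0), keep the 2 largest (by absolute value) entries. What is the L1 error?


Sorted |x_i| descending: [10, 9, 7, 6, 5, 5, 5, 3, 3, 2, 1, 1, 1, 0, 0, 0]
Keep top 2: [10, 9]
Tail entries: [7, 6, 5, 5, 5, 3, 3, 2, 1, 1, 1, 0, 0, 0]
L1 error = sum of tail = 39.

39


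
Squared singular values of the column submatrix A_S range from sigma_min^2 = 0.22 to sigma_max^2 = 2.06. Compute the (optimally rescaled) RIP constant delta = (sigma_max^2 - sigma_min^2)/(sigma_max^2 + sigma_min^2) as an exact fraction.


lambda_max - lambda_min = 2.06 - 0.22 = 1.84.
lambda_max + lambda_min = 2.06 + 0.22 = 2.28.
delta = 1.84/2.28 = 184/228 = 46/57.

46/57


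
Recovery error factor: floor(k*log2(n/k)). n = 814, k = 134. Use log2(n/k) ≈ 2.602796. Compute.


log2(n/k) = log2(814/134) ≈ 2.602796.
k*log2(n/k) ≈ 134*2.602796 = 348.774664.
floor(348.774664) = 348.

348


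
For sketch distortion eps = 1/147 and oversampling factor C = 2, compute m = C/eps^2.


1/eps = 147.
(1/eps)^2 = 21609.
m = 2*21609 = 43218.

43218


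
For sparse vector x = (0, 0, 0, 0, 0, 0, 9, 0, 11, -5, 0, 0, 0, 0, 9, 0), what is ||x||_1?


Non-zero entries: [(6, 9), (8, 11), (9, -5), (14, 9)]
Absolute values: [9, 11, 5, 9]
||x||_1 = sum = 34.

34


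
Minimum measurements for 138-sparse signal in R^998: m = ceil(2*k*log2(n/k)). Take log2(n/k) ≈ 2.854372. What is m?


log2(n/k) = log2(998/138) ≈ 2.854372.
2*k*log2(n/k) ≈ 2*138*2.854372 = 787.806672.
m = ceil(787.806672) = 788.

788


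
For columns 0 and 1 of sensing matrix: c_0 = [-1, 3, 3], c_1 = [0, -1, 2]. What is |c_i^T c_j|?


Inner product: -1*0 + 3*-1 + 3*2
Products: [0, -3, 6]
Sum = 3.
|dot| = 3.

3


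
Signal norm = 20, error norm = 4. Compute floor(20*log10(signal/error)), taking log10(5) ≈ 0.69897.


||x||/||e|| = 20/4 = 5.
log10(5) ≈ 0.69897.
20*log10(||x||/||e||) ≈ 20*0.69897 = 13.9794.
floor(13.9794) = 13.

13


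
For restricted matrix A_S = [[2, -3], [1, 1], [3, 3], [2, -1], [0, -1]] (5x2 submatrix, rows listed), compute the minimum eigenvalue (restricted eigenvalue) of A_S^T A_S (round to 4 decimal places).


A_S^T A_S = [[18, 2], [2, 21]].
trace = 39.
det = 374.
disc = trace^2 - 4*det = 1521 - 4*374 = 25.
sqrt(25) = 5.
lam_min = (39 - 5)/2 = 17 = 17.0000.

17.0000


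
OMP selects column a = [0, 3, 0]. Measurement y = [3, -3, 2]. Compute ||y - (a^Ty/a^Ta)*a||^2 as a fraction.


a^T a = 9.
a^T y = -9.
coeff = -9/9 = -1.
||r||^2 = 13.

13


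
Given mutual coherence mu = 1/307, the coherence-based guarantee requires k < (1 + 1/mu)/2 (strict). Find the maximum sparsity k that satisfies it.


1/mu = 307.
1 + 1/mu = 308.
(1 + 1/mu)/2 = 154 is an integer and the inequality is strict, so k_max = 154 - 1 = 153.

153


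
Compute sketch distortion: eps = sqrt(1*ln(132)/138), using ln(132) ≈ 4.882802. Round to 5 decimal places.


ln(132) ≈ 4.882802.
1*ln(N)/m ≈ 1*4.882802/138 ≈ 0.03538262.
eps = sqrt(0.03538262) ≈ 0.1881027 ≈ 0.18810.

0.18810


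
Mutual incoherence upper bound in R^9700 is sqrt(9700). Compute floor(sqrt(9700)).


98^2 = 9604 <= 9700 < 9801 = 99^2, so 98 <= sqrt(9700) < 99.
floor(sqrt(9700)) = 98.

98


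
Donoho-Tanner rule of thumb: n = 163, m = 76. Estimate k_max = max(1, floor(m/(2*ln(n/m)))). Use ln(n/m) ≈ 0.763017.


n/m = 163/76.
ln(n/m) ≈ 0.763017.
2*ln(n/m) ≈ 1.526034.
m/(2*ln(n/m)) ≈ 76/1.526034 ≈ 49.8023.
floor = 49.
k_max = max(1, 49) = 49.

49


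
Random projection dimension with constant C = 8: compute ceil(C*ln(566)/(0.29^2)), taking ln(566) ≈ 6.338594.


ln(566) ≈ 6.338594.
eps^2 = 0.29^2 = 0.0841.
C*ln(N)/eps^2 ≈ 8*6.338594/0.0841 ≈ 602.9578.
m = ceil(602.9578) = 603.

603


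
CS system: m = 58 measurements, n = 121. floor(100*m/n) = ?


100*m/n = 100*58/121 ≈ 47.9339.
floor = 47.

47


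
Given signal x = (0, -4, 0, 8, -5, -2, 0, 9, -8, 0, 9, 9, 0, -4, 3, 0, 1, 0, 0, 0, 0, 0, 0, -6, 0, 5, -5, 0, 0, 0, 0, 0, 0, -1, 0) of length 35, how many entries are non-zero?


Non-zero positions: [1, 3, 4, 5, 7, 8, 10, 11, 13, 14, 16, 23, 25, 26, 33].
Sparsity = 15.

15


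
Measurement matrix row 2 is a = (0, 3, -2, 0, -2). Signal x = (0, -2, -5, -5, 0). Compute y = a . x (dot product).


Non-zero terms: ['3*-2', '-2*-5', '0*-5']
Products: [-6, 10, 0]
y = sum = 4.

4


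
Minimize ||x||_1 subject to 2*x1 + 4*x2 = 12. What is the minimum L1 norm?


Axis intercepts:
  x1 = 6, x2 = 0: L1 = 6
  x1 = 0, x2 = 3: L1 = 3
x* = (0, 3)
||x*||_1 = 3.

3


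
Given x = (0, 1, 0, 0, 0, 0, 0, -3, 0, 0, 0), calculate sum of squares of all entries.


Non-zero entries: [(1, 1), (7, -3)]
Squares: [1, 9]
||x||_2^2 = sum = 10.

10


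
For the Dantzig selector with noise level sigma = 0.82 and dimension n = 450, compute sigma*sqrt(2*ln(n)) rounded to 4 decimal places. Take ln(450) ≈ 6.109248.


ln(450) ≈ 6.109248.
2*ln(n) ≈ 12.218496.
sqrt(2*ln(n)) ≈ sqrt(12.218496) ≈ 3.495497.
threshold ≈ 0.82*3.495497 = 2.86630754 ≈ 2.8663.

2.8663


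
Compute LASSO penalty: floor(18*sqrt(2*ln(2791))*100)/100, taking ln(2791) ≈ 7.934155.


ln(2791) ≈ 7.934155.
2*ln(n) ≈ 15.86831.
sqrt(2*ln(n)) ≈ sqrt(15.86831) ≈ 3.983505.
lambda ≈ 18*3.983505 = 71.70309.
floor(lambda*100)/100 = 71.70.

71.70


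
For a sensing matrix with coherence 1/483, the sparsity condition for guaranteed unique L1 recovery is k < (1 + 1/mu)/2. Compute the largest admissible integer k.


1/mu = 483.
1 + 1/mu = 484.
(1 + 1/mu)/2 = 242 is an integer and the inequality is strict, so k_max = 242 - 1 = 241.

241


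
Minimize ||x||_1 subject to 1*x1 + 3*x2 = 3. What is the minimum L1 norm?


Axis intercepts:
  x1 = 3, x2 = 0: L1 = 3
  x1 = 0, x2 = 1: L1 = 1
x* = (0, 1)
||x*||_1 = 1.

1


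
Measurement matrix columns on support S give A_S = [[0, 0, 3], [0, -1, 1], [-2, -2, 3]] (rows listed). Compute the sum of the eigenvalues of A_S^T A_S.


Sum of eigenvalues of A_S^T A_S = trace(A_S^T A_S) = sum of squared column norms of A_S.
A_S^T A_S diagonal: [4, 5, 19].
trace = 4 + 5 + 19 = 28.

28


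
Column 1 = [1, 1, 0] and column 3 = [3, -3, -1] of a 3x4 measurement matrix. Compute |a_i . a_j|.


Inner product: 1*3 + 1*-3 + 0*-1
Products: [3, -3, 0]
Sum = 0.
|dot| = 0.

0


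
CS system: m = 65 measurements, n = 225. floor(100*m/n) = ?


100*m/n = 100*65/225 ≈ 28.8889.
floor = 28.

28


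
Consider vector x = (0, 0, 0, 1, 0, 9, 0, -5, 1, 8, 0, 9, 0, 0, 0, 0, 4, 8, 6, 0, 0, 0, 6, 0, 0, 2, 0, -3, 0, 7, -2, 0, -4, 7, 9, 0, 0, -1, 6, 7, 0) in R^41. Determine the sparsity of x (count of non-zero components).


Non-zero positions: [3, 5, 7, 8, 9, 11, 16, 17, 18, 22, 25, 27, 29, 30, 32, 33, 34, 37, 38, 39].
Sparsity = 20.

20


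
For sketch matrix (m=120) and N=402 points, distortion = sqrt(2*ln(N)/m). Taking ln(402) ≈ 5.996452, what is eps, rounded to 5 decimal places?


ln(402) ≈ 5.996452.
2*ln(N)/m ≈ 2*5.996452/120 ≈ 0.09994087.
eps = sqrt(0.09994087) ≈ 0.3161343 ≈ 0.31613.

0.31613


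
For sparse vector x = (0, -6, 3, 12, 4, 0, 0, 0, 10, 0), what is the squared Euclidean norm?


Non-zero entries: [(1, -6), (2, 3), (3, 12), (4, 4), (8, 10)]
Squares: [36, 9, 144, 16, 100]
||x||_2^2 = sum = 305.

305


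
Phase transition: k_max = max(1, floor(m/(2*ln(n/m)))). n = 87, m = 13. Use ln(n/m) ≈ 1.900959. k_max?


n/m = 87/13.
ln(n/m) ≈ 1.900959.
2*ln(n/m) ≈ 3.801918.
m/(2*ln(n/m)) ≈ 13/3.801918 ≈ 3.4193.
floor = 3.
k_max = max(1, 3) = 3.

3


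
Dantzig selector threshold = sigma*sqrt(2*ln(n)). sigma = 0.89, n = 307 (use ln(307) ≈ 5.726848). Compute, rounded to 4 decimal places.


ln(307) ≈ 5.726848.
2*ln(n) ≈ 11.453696.
sqrt(2*ln(n)) ≈ sqrt(11.453696) ≈ 3.384331.
threshold ≈ 0.89*3.384331 = 3.01205459 ≈ 3.0121.

3.0121


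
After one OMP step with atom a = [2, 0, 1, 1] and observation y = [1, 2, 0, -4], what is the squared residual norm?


a^T a = 6.
a^T y = -2.
coeff = -2/6 = -1/3.
||r||^2 = 61/3.

61/3


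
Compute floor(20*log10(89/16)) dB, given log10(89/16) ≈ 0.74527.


||x||/||e|| = 89/16.
log10(89/16) ≈ 0.74527.
20*log10(||x||/||e||) ≈ 20*0.74527 = 14.9054.
floor(14.9054) = 14.

14


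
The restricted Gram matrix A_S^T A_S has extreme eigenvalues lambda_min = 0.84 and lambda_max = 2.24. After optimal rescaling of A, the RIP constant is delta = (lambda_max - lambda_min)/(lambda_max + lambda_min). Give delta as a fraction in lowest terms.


lambda_max - lambda_min = 2.24 - 0.84 = 1.40.
lambda_max + lambda_min = 2.24 + 0.84 = 3.08.
delta = 1.40/3.08 = 140/308 = 5/11.

5/11


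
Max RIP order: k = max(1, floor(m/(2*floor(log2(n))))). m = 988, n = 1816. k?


floor(log2(1816)) = 10.
2*10 = 20.
m/(2*floor(log2(n))) = 988/20 ≈ 49.4.
floor = 49.
k = max(1, 49) = 49.

49


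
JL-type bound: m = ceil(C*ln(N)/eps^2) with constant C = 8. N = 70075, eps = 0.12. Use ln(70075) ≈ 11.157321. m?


ln(70075) ≈ 11.157321.
eps^2 = 0.12^2 = 0.0144.
C*ln(N)/eps^2 ≈ 8*11.157321/0.0144 ≈ 6198.5117.
m = ceil(6198.5117) = 6199.

6199


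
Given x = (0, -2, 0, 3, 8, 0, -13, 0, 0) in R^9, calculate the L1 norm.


Non-zero entries: [(1, -2), (3, 3), (4, 8), (6, -13)]
Absolute values: [2, 3, 8, 13]
||x||_1 = sum = 26.

26


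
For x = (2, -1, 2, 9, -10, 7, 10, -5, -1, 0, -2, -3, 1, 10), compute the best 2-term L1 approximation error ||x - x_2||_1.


Sorted |x_i| descending: [10, 10, 10, 9, 7, 5, 3, 2, 2, 2, 1, 1, 1, 0]
Keep top 2: [10, 10]
Tail entries: [10, 9, 7, 5, 3, 2, 2, 2, 1, 1, 1, 0]
L1 error = sum of tail = 43.

43


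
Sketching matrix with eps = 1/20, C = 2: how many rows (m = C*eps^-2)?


1/eps = 20.
(1/eps)^2 = 400.
m = 2*400 = 800.

800


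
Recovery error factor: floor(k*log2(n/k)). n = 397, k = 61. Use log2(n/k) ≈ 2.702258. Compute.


log2(n/k) = log2(397/61) ≈ 2.702258.
k*log2(n/k) ≈ 61*2.702258 = 164.837738.
floor(164.837738) = 164.

164


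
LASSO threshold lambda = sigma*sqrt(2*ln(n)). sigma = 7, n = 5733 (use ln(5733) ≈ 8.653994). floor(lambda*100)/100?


ln(5733) ≈ 8.653994.
2*ln(n) ≈ 17.307988.
sqrt(2*ln(n)) ≈ sqrt(17.307988) ≈ 4.160287.
lambda ≈ 7*4.160287 = 29.122009.
floor(lambda*100)/100 = 29.12.

29.12


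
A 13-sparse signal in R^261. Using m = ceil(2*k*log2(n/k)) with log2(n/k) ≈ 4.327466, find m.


log2(n/k) = log2(261/13) ≈ 4.327466.
2*k*log2(n/k) ≈ 2*13*4.327466 = 112.514116.
m = ceil(112.514116) = 113.

113


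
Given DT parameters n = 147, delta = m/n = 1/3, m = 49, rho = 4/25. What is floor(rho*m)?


m = 1/3*147 = 49.
rho = 4/25.
rho*m = 4/25*49 = 7.84.
k = floor(7.84) = 7.

7


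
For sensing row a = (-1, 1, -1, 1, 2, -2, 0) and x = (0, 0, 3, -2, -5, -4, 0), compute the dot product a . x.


Non-zero terms: ['-1*3', '1*-2', '2*-5', '-2*-4']
Products: [-3, -2, -10, 8]
y = sum = -7.

-7


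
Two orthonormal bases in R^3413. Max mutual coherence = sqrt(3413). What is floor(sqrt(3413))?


58^2 = 3364 <= 3413 < 3481 = 59^2, so 58 <= sqrt(3413) < 59.
floor(sqrt(3413)) = 58.

58


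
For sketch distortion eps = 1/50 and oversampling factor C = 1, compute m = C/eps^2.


1/eps = 50.
(1/eps)^2 = 2500.
m = 1*2500 = 2500.

2500


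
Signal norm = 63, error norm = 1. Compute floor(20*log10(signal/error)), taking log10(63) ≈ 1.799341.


||x||/||e|| = 63/1 = 63.
log10(63) ≈ 1.799341.
20*log10(||x||/||e||) ≈ 20*1.799341 = 35.98682.
floor(35.98682) = 35.

35


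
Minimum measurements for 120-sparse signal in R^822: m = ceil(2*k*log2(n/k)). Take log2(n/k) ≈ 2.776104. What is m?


log2(n/k) = log2(822/120) ≈ 2.776104.
2*k*log2(n/k) ≈ 2*120*2.776104 = 666.26496.
m = ceil(666.26496) = 667.

667


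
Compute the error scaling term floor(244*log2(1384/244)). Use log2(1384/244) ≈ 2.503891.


log2(n/k) = log2(1384/244) ≈ 2.503891.
k*log2(n/k) ≈ 244*2.503891 = 610.949404.
floor(610.949404) = 610.

610


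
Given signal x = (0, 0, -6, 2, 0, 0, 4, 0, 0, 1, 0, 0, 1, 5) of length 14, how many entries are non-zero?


Non-zero positions: [2, 3, 6, 9, 12, 13].
Sparsity = 6.

6


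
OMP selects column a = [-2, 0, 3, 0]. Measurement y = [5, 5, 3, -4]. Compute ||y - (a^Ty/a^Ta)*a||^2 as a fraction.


a^T a = 13.
a^T y = -1.
coeff = -1/13 = -1/13.
||r||^2 = 974/13.

974/13


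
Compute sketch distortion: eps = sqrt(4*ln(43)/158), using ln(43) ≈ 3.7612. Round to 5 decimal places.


ln(43) ≈ 3.7612.
4*ln(N)/m ≈ 4*3.7612/158 ≈ 0.09522025.
eps = sqrt(0.09522025) ≈ 0.3085778 ≈ 0.30858.

0.30858


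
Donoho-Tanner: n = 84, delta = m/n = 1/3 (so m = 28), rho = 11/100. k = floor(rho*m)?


m = 1/3*84 = 28.
rho = 11/100.
rho*m = 11/100*28 = 3.08.
k = floor(3.08) = 3.

3


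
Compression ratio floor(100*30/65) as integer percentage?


100*m/n = 100*30/65 ≈ 46.1538.
floor = 46.

46


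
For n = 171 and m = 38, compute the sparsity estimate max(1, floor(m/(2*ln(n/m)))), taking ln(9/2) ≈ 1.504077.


n/m = 171/38 = 9/2.
ln(n/m) ≈ 1.504077.
2*ln(n/m) ≈ 3.008154.
m/(2*ln(n/m)) ≈ 38/3.008154 ≈ 12.6323.
floor = 12.
k_max = max(1, 12) = 12.

12


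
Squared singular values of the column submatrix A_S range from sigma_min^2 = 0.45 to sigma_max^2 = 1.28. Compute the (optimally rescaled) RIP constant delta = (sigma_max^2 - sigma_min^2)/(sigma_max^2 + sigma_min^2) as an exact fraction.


lambda_max - lambda_min = 1.28 - 0.45 = 0.83.
lambda_max + lambda_min = 1.28 + 0.45 = 1.73.
delta = 0.83/1.73 = 83/173.

83/173


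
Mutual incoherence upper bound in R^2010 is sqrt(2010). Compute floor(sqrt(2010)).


44^2 = 1936 <= 2010 < 2025 = 45^2, so 44 <= sqrt(2010) < 45.
floor(sqrt(2010)) = 44.

44


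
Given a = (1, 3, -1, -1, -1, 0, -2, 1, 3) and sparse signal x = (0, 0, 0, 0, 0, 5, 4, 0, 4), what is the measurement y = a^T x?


Non-zero terms: ['0*5', '-2*4', '3*4']
Products: [0, -8, 12]
y = sum = 4.

4


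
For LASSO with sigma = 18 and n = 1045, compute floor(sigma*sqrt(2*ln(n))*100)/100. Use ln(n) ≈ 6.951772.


ln(1045) ≈ 6.951772.
2*ln(n) ≈ 13.903544.
sqrt(2*ln(n)) ≈ sqrt(13.903544) ≈ 3.728746.
lambda ≈ 18*3.728746 = 67.117428.
floor(lambda*100)/100 = 67.11.

67.11


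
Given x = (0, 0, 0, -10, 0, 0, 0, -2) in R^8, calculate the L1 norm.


Non-zero entries: [(3, -10), (7, -2)]
Absolute values: [10, 2]
||x||_1 = sum = 12.

12


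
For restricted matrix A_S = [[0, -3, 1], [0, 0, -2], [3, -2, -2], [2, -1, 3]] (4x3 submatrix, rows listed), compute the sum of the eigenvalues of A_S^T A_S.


Sum of eigenvalues of A_S^T A_S = trace(A_S^T A_S) = sum of squared column norms of A_S.
A_S^T A_S diagonal: [13, 14, 18].
trace = 13 + 14 + 18 = 45.

45


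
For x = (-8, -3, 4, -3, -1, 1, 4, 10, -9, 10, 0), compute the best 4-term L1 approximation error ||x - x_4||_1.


Sorted |x_i| descending: [10, 10, 9, 8, 4, 4, 3, 3, 1, 1, 0]
Keep top 4: [10, 10, 9, 8]
Tail entries: [4, 4, 3, 3, 1, 1, 0]
L1 error = sum of tail = 16.

16


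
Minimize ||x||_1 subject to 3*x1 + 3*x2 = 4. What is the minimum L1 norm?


Axis intercepts:
  x1 = 4/3, x2 = 0: L1 = 4/3
  x1 = 0, x2 = 4/3: L1 = 4/3
x* = (4/3, 0)
||x*||_1 = 4/3.

4/3


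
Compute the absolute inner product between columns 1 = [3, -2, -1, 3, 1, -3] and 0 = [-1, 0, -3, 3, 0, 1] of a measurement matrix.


Inner product: 3*-1 + -2*0 + -1*-3 + 3*3 + 1*0 + -3*1
Products: [-3, 0, 3, 9, 0, -3]
Sum = 6.
|dot| = 6.

6


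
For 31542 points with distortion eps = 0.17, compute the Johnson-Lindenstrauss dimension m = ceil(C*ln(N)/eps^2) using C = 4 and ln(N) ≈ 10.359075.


ln(31542) ≈ 10.359075.
eps^2 = 0.17^2 = 0.0289.
C*ln(N)/eps^2 ≈ 4*10.359075/0.0289 ≈ 1433.782.
m = ceil(1433.782) = 1434.

1434


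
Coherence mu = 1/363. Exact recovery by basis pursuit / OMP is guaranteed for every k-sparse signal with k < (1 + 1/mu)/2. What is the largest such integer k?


1/mu = 363.
1 + 1/mu = 364.
(1 + 1/mu)/2 = 182 is an integer and the inequality is strict, so k_max = 182 - 1 = 181.

181


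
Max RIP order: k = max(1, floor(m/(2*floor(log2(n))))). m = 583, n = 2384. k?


floor(log2(2384)) = 11.
2*11 = 22.
m/(2*floor(log2(n))) = 583/22 ≈ 26.5.
floor = 26.
k = max(1, 26) = 26.

26


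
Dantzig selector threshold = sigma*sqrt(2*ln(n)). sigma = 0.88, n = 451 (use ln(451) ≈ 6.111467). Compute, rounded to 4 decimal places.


ln(451) ≈ 6.111467.
2*ln(n) ≈ 12.222934.
sqrt(2*ln(n)) ≈ sqrt(12.222934) ≈ 3.496131.
threshold ≈ 0.88*3.496131 = 3.07659528 ≈ 3.0766.

3.0766


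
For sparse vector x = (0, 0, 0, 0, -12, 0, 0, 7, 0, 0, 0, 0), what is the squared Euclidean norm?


Non-zero entries: [(4, -12), (7, 7)]
Squares: [144, 49]
||x||_2^2 = sum = 193.

193


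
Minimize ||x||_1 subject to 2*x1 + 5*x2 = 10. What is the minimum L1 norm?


Axis intercepts:
  x1 = 5, x2 = 0: L1 = 5
  x1 = 0, x2 = 2: L1 = 2
x* = (0, 2)
||x*||_1 = 2.

2


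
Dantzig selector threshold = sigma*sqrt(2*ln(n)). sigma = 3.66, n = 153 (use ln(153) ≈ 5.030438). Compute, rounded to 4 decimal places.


ln(153) ≈ 5.030438.
2*ln(n) ≈ 10.060876.
sqrt(2*ln(n)) ≈ sqrt(10.060876) ≈ 3.171888.
threshold ≈ 3.66*3.171888 = 11.60911008 ≈ 11.6091.

11.6091


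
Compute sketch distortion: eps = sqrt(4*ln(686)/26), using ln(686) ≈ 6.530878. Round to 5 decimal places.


ln(686) ≈ 6.530878.
4*ln(N)/m ≈ 4*6.530878/26 ≈ 1.00475046.
eps = sqrt(1.00475046) ≈ 1.0023724 ≈ 1.00237.

1.00237


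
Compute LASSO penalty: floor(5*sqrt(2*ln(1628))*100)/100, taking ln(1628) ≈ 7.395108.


ln(1628) ≈ 7.395108.
2*ln(n) ≈ 14.790216.
sqrt(2*ln(n)) ≈ sqrt(14.790216) ≈ 3.845805.
lambda ≈ 5*3.845805 = 19.229025.
floor(lambda*100)/100 = 19.22.

19.22


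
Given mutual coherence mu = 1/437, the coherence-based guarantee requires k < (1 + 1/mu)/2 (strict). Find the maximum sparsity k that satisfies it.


1/mu = 437.
1 + 1/mu = 438.
(1 + 1/mu)/2 = 219 is an integer and the inequality is strict, so k_max = 219 - 1 = 218.

218


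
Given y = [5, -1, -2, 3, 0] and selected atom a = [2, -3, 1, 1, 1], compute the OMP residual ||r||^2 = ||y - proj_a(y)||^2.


a^T a = 16.
a^T y = 14.
coeff = 14/16 = 7/8.
||r||^2 = 107/4.

107/4


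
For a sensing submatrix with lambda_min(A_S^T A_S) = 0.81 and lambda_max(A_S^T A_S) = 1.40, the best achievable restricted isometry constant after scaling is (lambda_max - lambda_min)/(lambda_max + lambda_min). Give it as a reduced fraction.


lambda_max - lambda_min = 1.40 - 0.81 = 0.59.
lambda_max + lambda_min = 1.40 + 0.81 = 2.21.
delta = 0.59/2.21 = 59/221.

59/221


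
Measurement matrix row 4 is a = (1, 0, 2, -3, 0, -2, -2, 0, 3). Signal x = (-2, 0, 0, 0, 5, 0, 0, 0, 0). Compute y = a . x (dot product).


Non-zero terms: ['1*-2', '0*5']
Products: [-2, 0]
y = sum = -2.

-2


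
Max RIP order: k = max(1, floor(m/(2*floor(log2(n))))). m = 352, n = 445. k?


floor(log2(445)) = 8.
2*8 = 16.
m/(2*floor(log2(n))) = 352/16 ≈ 22.0.
floor = 22.
k = max(1, 22) = 22.

22


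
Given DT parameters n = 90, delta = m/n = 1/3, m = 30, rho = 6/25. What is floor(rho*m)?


m = 1/3*90 = 30.
rho = 6/25.
rho*m = 6/25*30 = 7.2.
k = floor(7.2) = 7.

7


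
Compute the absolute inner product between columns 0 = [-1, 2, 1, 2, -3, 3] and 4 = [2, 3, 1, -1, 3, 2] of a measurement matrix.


Inner product: -1*2 + 2*3 + 1*1 + 2*-1 + -3*3 + 3*2
Products: [-2, 6, 1, -2, -9, 6]
Sum = 0.
|dot| = 0.

0


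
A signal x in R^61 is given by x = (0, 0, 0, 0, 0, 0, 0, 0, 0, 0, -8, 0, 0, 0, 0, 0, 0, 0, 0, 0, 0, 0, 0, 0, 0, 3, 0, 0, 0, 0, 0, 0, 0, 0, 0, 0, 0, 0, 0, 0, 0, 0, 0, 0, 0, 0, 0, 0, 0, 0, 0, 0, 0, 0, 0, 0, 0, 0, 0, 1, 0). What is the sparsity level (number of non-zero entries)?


Non-zero positions: [10, 25, 59].
Sparsity = 3.

3


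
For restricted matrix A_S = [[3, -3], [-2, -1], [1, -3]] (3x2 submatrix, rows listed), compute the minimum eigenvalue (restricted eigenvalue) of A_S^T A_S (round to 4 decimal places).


A_S^T A_S = [[14, -10], [-10, 19]].
trace = 33.
det = 166.
disc = trace^2 - 4*det = 1089 - 4*166 = 425.
sqrt(425) ≈ 20.615528.
lam_min = (33 - sqrt(425))/2 ≈ (33 - 20.615528)/2 = 6.192236 ≈ 6.1922.

6.1922


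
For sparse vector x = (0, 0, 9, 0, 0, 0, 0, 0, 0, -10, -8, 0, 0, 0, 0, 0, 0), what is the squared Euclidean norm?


Non-zero entries: [(2, 9), (9, -10), (10, -8)]
Squares: [81, 100, 64]
||x||_2^2 = sum = 245.

245


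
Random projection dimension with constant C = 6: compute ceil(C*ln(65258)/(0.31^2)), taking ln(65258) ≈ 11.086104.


ln(65258) ≈ 11.086104.
eps^2 = 0.31^2 = 0.0961.
C*ln(N)/eps^2 ≈ 6*11.086104/0.0961 ≈ 692.1605.
m = ceil(692.1605) = 693.

693


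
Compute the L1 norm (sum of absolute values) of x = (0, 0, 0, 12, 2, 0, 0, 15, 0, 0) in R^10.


Non-zero entries: [(3, 12), (4, 2), (7, 15)]
Absolute values: [12, 2, 15]
||x||_1 = sum = 29.

29


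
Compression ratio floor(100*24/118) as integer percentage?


100*m/n = 100*24/118 ≈ 20.339.
floor = 20.

20


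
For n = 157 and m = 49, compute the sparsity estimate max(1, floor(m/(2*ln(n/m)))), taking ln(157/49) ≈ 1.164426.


n/m = 157/49.
ln(n/m) ≈ 1.164426.
2*ln(n/m) ≈ 2.328852.
m/(2*ln(n/m)) ≈ 49/2.328852 ≈ 21.0404.
floor = 21.
k_max = max(1, 21) = 21.

21


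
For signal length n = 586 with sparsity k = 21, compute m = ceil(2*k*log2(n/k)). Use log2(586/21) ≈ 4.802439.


log2(n/k) = log2(586/21) ≈ 4.802439.
2*k*log2(n/k) ≈ 2*21*4.802439 = 201.702438.
m = ceil(201.702438) = 202.

202


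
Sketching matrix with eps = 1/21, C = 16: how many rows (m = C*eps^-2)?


1/eps = 21.
(1/eps)^2 = 441.
m = 16*441 = 7056.

7056


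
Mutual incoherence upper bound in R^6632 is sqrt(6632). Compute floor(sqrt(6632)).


81^2 = 6561 <= 6632 < 6724 = 82^2, so 81 <= sqrt(6632) < 82.
floor(sqrt(6632)) = 81.

81


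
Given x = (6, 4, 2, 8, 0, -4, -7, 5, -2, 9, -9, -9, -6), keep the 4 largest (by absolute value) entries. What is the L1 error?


Sorted |x_i| descending: [9, 9, 9, 8, 7, 6, 6, 5, 4, 4, 2, 2, 0]
Keep top 4: [9, 9, 9, 8]
Tail entries: [7, 6, 6, 5, 4, 4, 2, 2, 0]
L1 error = sum of tail = 36.

36


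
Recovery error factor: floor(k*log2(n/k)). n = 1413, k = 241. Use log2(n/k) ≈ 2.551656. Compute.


log2(n/k) = log2(1413/241) ≈ 2.551656.
k*log2(n/k) ≈ 241*2.551656 = 614.949096.
floor(614.949096) = 614.

614


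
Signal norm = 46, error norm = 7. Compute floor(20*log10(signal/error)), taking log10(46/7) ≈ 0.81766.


||x||/||e|| = 46/7.
log10(46/7) ≈ 0.81766.
20*log10(||x||/||e||) ≈ 20*0.81766 = 16.3532.
floor(16.3532) = 16.

16


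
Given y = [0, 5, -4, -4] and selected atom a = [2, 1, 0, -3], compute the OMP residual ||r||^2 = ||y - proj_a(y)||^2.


a^T a = 14.
a^T y = 17.
coeff = 17/14 = 17/14.
||r||^2 = 509/14.

509/14


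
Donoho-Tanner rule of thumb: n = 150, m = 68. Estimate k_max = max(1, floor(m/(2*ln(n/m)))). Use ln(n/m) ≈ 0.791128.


n/m = 150/68 = 75/34.
ln(n/m) ≈ 0.791128.
2*ln(n/m) ≈ 1.582256.
m/(2*ln(n/m)) ≈ 68/1.582256 ≈ 42.9766.
floor = 42.
k_max = max(1, 42) = 42.

42


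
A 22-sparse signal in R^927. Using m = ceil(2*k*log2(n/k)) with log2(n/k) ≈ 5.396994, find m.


log2(n/k) = log2(927/22) ≈ 5.396994.
2*k*log2(n/k) ≈ 2*22*5.396994 = 237.467736.
m = ceil(237.467736) = 238.

238


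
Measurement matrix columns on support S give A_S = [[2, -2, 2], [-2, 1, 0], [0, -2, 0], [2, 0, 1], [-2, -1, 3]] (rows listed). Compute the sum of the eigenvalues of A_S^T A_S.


Sum of eigenvalues of A_S^T A_S = trace(A_S^T A_S) = sum of squared column norms of A_S.
A_S^T A_S diagonal: [16, 10, 14].
trace = 16 + 10 + 14 = 40.

40


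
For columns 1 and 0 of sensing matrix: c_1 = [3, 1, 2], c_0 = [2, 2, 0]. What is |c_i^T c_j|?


Inner product: 3*2 + 1*2 + 2*0
Products: [6, 2, 0]
Sum = 8.
|dot| = 8.

8


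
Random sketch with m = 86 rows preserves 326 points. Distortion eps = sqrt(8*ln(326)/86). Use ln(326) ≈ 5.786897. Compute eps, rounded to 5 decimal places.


ln(326) ≈ 5.786897.
8*ln(N)/m ≈ 8*5.786897/86 ≈ 0.538316.
eps = sqrt(0.538316) ≈ 0.7337002 ≈ 0.73370.

0.73370


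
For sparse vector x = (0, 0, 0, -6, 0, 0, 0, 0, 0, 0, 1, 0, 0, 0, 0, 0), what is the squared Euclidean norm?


Non-zero entries: [(3, -6), (10, 1)]
Squares: [36, 1]
||x||_2^2 = sum = 37.

37


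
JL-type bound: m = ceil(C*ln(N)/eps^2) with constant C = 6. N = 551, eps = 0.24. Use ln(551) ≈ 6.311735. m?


ln(551) ≈ 6.311735.
eps^2 = 0.24^2 = 0.0576.
C*ln(N)/eps^2 ≈ 6*6.311735/0.0576 ≈ 657.4724.
m = ceil(657.4724) = 658.

658


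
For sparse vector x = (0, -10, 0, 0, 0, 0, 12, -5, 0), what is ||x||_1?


Non-zero entries: [(1, -10), (6, 12), (7, -5)]
Absolute values: [10, 12, 5]
||x||_1 = sum = 27.

27


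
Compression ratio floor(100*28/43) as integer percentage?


100*m/n = 100*28/43 ≈ 65.1163.
floor = 65.

65


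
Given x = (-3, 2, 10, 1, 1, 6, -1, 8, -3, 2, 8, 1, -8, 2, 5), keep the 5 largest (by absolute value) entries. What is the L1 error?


Sorted |x_i| descending: [10, 8, 8, 8, 6, 5, 3, 3, 2, 2, 2, 1, 1, 1, 1]
Keep top 5: [10, 8, 8, 8, 6]
Tail entries: [5, 3, 3, 2, 2, 2, 1, 1, 1, 1]
L1 error = sum of tail = 21.

21


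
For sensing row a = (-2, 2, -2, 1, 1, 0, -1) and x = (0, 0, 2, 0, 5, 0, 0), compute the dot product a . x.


Non-zero terms: ['-2*2', '1*5']
Products: [-4, 5]
y = sum = 1.

1


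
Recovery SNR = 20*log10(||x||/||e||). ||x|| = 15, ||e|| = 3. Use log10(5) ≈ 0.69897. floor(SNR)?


||x||/||e|| = 15/3 = 5.
log10(5) ≈ 0.69897.
20*log10(||x||/||e||) ≈ 20*0.69897 = 13.9794.
floor(13.9794) = 13.

13


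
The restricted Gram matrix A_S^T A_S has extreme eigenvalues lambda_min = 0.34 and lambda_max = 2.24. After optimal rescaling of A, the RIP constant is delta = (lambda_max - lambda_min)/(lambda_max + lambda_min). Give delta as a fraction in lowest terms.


lambda_max - lambda_min = 2.24 - 0.34 = 1.90.
lambda_max + lambda_min = 2.24 + 0.34 = 2.58.
delta = 1.90/2.58 = 190/258 = 95/129.

95/129


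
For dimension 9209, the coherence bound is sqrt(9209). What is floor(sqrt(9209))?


95^2 = 9025 <= 9209 < 9216 = 96^2, so 95 <= sqrt(9209) < 96.
floor(sqrt(9209)) = 95.

95


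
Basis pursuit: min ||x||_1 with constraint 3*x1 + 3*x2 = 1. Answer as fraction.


Axis intercepts:
  x1 = 1/3, x2 = 0: L1 = 1/3
  x1 = 0, x2 = 1/3: L1 = 1/3
x* = (1/3, 0)
||x*||_1 = 1/3.

1/3


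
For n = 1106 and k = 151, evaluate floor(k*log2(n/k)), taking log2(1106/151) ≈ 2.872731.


log2(n/k) = log2(1106/151) ≈ 2.872731.
k*log2(n/k) ≈ 151*2.872731 = 433.782381.
floor(433.782381) = 433.

433


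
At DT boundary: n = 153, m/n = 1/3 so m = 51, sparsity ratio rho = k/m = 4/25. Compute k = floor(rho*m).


m = 1/3*153 = 51.
rho = 4/25.
rho*m = 4/25*51 = 8.16.
k = floor(8.16) = 8.

8


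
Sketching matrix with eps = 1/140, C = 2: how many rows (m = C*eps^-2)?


1/eps = 140.
(1/eps)^2 = 19600.
m = 2*19600 = 39200.

39200


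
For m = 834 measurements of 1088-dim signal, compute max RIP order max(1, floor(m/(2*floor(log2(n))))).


floor(log2(1088)) = 10.
2*10 = 20.
m/(2*floor(log2(n))) = 834/20 ≈ 41.7.
floor = 41.
k = max(1, 41) = 41.

41


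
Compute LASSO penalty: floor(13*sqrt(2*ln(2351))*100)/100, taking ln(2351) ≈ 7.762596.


ln(2351) ≈ 7.762596.
2*ln(n) ≈ 15.525192.
sqrt(2*ln(n)) ≈ sqrt(15.525192) ≈ 3.940202.
lambda ≈ 13*3.940202 = 51.222626.
floor(lambda*100)/100 = 51.22.

51.22


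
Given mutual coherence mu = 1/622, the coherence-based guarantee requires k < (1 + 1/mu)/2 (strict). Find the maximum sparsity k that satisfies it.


1/mu = 622.
1 + 1/mu = 623.
(1 + 1/mu)/2 = 311.5 is not an integer, so k_max = floor(311.5) = 311.

311


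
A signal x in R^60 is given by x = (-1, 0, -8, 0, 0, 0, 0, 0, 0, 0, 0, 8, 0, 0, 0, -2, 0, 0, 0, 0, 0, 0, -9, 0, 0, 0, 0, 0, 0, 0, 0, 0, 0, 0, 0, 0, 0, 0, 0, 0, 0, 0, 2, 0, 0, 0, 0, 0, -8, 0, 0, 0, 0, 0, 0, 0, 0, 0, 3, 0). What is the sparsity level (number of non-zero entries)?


Non-zero positions: [0, 2, 11, 15, 22, 42, 48, 58].
Sparsity = 8.

8


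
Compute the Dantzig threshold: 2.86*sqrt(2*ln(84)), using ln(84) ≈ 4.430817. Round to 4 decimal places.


ln(84) ≈ 4.430817.
2*ln(n) ≈ 8.861634.
sqrt(2*ln(n)) ≈ sqrt(8.861634) ≈ 2.97685.
threshold ≈ 2.86*2.97685 = 8.513791 ≈ 8.5138.

8.5138


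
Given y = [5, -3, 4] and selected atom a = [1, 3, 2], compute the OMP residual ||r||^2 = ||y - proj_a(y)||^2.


a^T a = 14.
a^T y = 4.
coeff = 4/14 = 2/7.
||r||^2 = 342/7.

342/7


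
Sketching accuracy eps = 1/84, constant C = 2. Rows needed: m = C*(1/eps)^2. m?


1/eps = 84.
(1/eps)^2 = 7056.
m = 2*7056 = 14112.

14112


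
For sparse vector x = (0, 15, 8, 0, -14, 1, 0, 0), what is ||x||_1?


Non-zero entries: [(1, 15), (2, 8), (4, -14), (5, 1)]
Absolute values: [15, 8, 14, 1]
||x||_1 = sum = 38.

38


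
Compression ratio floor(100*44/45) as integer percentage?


100*m/n = 100*44/45 ≈ 97.7778.
floor = 97.

97


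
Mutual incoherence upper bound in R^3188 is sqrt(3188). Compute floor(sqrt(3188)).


56^2 = 3136 <= 3188 < 3249 = 57^2, so 56 <= sqrt(3188) < 57.
floor(sqrt(3188)) = 56.

56


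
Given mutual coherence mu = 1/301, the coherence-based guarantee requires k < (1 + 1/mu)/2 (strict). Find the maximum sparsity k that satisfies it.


1/mu = 301.
1 + 1/mu = 302.
(1 + 1/mu)/2 = 151 is an integer and the inequality is strict, so k_max = 151 - 1 = 150.

150


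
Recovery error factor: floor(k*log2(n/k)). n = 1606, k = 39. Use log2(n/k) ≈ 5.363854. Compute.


log2(n/k) = log2(1606/39) ≈ 5.363854.
k*log2(n/k) ≈ 39*5.363854 = 209.190306.
floor(209.190306) = 209.

209


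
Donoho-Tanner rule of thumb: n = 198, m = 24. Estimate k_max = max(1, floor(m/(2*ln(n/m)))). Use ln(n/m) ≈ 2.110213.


n/m = 198/24 = 33/4.
ln(n/m) ≈ 2.110213.
2*ln(n/m) ≈ 4.220426.
m/(2*ln(n/m)) ≈ 24/4.220426 ≈ 5.6866.
floor = 5.
k_max = max(1, 5) = 5.

5


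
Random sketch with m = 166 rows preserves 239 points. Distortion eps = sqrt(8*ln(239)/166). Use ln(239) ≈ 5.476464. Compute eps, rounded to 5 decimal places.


ln(239) ≈ 5.476464.
8*ln(N)/m ≈ 8*5.476464/166 ≈ 0.26392598.
eps = sqrt(0.26392598) ≈ 0.5137373 ≈ 0.51374.

0.51374


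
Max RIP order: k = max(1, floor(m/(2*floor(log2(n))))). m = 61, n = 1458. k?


floor(log2(1458)) = 10.
2*10 = 20.
m/(2*floor(log2(n))) = 61/20 ≈ 3.05.
floor = 3.
k = max(1, 3) = 3.

3


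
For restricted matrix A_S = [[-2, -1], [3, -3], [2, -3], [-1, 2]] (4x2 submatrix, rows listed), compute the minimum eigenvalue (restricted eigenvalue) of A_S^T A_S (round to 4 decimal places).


A_S^T A_S = [[18, -15], [-15, 23]].
trace = 41.
det = 189.
disc = trace^2 - 4*det = 1681 - 4*189 = 925.
sqrt(925) ≈ 30.413813.
lam_min = (41 - sqrt(925))/2 ≈ (41 - 30.413813)/2 = 5.2930935 ≈ 5.2931.

5.2931


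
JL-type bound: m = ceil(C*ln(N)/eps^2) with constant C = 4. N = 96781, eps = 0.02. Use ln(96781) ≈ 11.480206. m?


ln(96781) ≈ 11.480206.
eps^2 = 0.02^2 = 0.0004.
C*ln(N)/eps^2 ≈ 4*11.480206/0.0004 ≈ 114802.06.
m = ceil(114802.06) = 114803.

114803


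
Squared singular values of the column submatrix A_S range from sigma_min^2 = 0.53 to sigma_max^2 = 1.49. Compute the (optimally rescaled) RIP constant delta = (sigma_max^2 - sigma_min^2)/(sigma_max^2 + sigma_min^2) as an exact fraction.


lambda_max - lambda_min = 1.49 - 0.53 = 0.96.
lambda_max + lambda_min = 1.49 + 0.53 = 2.02.
delta = 0.96/2.02 = 96/202 = 48/101.

48/101


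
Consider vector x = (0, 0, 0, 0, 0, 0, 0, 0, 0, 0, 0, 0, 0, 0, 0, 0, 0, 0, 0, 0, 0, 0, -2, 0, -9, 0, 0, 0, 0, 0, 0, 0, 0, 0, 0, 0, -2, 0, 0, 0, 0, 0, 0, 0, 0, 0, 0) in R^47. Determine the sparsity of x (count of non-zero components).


Non-zero positions: [22, 24, 36].
Sparsity = 3.

3


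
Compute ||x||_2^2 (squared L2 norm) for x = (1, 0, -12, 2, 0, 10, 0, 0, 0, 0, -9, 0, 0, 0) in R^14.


Non-zero entries: [(0, 1), (2, -12), (3, 2), (5, 10), (10, -9)]
Squares: [1, 144, 4, 100, 81]
||x||_2^2 = sum = 330.

330


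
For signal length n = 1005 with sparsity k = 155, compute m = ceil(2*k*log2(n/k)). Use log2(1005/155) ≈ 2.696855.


log2(n/k) = log2(1005/155) ≈ 2.696855.
2*k*log2(n/k) ≈ 2*155*2.696855 = 836.02505.
m = ceil(836.02505) = 837.

837
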